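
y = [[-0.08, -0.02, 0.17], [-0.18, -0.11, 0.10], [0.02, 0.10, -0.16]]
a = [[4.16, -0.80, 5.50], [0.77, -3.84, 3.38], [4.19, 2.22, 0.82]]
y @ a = [[0.36, 0.52, -0.37], [-0.41, 0.79, -1.28], [-0.51, -0.76, 0.32]]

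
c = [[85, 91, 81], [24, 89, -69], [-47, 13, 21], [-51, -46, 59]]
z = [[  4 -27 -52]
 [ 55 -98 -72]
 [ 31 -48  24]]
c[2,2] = 21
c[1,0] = 24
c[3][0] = -51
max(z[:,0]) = 55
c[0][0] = 85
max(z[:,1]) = -27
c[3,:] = [-51, -46, 59]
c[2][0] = -47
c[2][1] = 13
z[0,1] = -27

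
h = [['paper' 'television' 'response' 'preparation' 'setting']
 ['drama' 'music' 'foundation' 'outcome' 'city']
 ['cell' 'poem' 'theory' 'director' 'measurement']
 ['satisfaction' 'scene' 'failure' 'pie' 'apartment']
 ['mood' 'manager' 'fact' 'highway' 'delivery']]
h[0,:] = ['paper', 'television', 'response', 'preparation', 'setting']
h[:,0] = ['paper', 'drama', 'cell', 'satisfaction', 'mood']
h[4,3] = 'highway'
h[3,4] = 'apartment'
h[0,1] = 'television'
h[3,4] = 'apartment'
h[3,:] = ['satisfaction', 'scene', 'failure', 'pie', 'apartment']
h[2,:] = ['cell', 'poem', 'theory', 'director', 'measurement']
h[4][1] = 'manager'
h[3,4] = 'apartment'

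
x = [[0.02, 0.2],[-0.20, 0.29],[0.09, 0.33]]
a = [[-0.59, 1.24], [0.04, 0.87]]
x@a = [[-0.00, 0.20], [0.13, 0.0], [-0.04, 0.4]]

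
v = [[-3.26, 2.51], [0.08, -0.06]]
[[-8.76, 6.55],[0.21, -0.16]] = v @ [[-0.27, 0.37], [-3.84, 3.09]]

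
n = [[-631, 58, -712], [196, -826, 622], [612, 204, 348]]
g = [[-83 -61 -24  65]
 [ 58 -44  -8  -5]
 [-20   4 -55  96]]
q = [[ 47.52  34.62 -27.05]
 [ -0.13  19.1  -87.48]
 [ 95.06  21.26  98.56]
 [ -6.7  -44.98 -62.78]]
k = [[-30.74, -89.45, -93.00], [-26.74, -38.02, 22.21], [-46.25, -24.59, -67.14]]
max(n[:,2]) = 622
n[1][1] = -826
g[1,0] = 58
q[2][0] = 95.06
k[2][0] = -46.25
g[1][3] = -5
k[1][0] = -26.74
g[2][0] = -20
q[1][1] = 19.1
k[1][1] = -38.02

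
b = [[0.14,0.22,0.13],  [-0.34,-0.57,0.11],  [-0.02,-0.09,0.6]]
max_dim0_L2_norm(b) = 0.62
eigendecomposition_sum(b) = [[0.14,0.23,-0.04], [-0.34,-0.57,0.1], [-0.03,-0.05,0.01]] + [[-0.00, -0.00, 0.00], [0.0, 0.0, -0.00], [0.0, 0.0, -0.00]] + [[0.0, -0.01, 0.17], [0.0, -0.00, 0.01], [0.01, -0.04, 0.59]]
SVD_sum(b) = [[0.07, 0.13, -0.08],  [-0.28, -0.49, 0.30],  [-0.16, -0.27, 0.17]] + [[0.07, 0.09, 0.21],[-0.06, -0.08, -0.19],[0.14, 0.18, 0.43]] + [[-0.00, 0.00, 0.0], [-0.0, 0.00, 0.0], [0.0, -0.00, -0.0]]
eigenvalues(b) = [-0.42, -0.0, 0.59]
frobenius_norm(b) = 0.95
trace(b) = 0.17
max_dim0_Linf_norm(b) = 0.6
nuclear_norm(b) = 1.34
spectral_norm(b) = 0.75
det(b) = 0.00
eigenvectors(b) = [[0.38, -0.85, 0.28], [-0.92, 0.52, 0.01], [-0.07, 0.05, 0.96]]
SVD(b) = [[-0.23, -0.40, -0.89], [0.85, 0.36, -0.38], [0.47, -0.84, 0.26]] @ diag([0.7511474742399007, 0.5846166697142442, 0.0009063306481434225]) @ [[-0.44, -0.77, 0.46], [-0.28, -0.38, -0.88], [0.85, -0.52, -0.05]]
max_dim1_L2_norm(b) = 0.67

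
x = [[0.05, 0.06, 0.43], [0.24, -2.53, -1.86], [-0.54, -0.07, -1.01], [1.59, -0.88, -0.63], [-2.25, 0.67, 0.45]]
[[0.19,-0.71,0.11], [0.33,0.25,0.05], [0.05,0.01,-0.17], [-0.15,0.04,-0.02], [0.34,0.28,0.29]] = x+[[0.14,-0.77,-0.32], [0.09,2.78,1.91], [0.59,0.08,0.84], [-1.74,0.92,0.61], [2.59,-0.39,-0.16]]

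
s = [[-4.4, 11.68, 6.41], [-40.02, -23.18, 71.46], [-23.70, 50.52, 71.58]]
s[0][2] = 6.41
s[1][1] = -23.18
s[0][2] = 6.41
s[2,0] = -23.7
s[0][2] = 6.41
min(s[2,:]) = -23.7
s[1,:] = [-40.02, -23.18, 71.46]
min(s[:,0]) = -40.02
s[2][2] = 71.58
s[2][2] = 71.58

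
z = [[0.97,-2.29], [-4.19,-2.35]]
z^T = [[0.97,-4.19], [-2.29,-2.35]]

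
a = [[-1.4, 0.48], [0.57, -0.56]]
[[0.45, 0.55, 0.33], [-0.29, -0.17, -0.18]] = a @ [[-0.22, -0.44, -0.2], [0.29, -0.14, 0.11]]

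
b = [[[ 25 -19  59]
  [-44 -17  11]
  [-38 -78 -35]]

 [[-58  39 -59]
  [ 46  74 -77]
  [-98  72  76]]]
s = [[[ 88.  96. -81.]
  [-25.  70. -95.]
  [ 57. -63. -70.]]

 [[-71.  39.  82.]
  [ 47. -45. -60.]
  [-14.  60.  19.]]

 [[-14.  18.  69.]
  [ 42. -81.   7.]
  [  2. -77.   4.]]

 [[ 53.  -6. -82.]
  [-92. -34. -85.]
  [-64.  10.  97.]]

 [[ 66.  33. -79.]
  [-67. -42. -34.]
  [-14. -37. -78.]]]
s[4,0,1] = 33.0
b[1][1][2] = -77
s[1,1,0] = 47.0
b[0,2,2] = -35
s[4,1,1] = -42.0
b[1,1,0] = 46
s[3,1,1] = -34.0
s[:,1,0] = [-25.0, 47.0, 42.0, -92.0, -67.0]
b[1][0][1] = 39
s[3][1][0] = -92.0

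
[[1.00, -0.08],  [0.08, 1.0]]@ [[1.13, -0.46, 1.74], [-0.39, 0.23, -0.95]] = [[1.16, -0.48, 1.82], [-0.30, 0.19, -0.81]]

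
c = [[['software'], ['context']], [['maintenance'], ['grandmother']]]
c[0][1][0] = 'context'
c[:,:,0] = [['software', 'context'], ['maintenance', 'grandmother']]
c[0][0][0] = 'software'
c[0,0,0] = 'software'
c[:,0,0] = ['software', 'maintenance']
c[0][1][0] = 'context'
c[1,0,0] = 'maintenance'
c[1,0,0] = 'maintenance'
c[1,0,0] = 'maintenance'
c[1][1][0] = 'grandmother'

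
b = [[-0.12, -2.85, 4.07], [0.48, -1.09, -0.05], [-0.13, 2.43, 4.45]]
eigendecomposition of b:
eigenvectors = [[(0.94+0j),(0.94-0j),(0.64+0j)], [0.09-0.29j,0.09+0.29j,(0.05+0j)], [-0.05+0.12j,(-0.05-0.12j),0.76+0.00j]]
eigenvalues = [(-0.63+1.42j), (-0.63-1.42j), (4.49+0j)]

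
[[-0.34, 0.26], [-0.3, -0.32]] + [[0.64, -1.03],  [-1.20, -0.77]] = [[0.3, -0.77], [-1.5, -1.09]]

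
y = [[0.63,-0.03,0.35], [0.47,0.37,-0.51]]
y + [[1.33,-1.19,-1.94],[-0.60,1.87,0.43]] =[[1.96, -1.22, -1.59], [-0.13, 2.24, -0.08]]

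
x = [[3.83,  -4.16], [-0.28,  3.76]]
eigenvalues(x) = [4.87, 2.72]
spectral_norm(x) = 6.48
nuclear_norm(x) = 8.52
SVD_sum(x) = [[2.94, -4.72], [-1.77, 2.83]] + [[0.89, 0.56],  [1.49, 0.93]]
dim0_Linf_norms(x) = [3.83, 4.16]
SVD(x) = [[-0.86, 0.52], [0.52, 0.86]] @ diag([6.482390969018492, 2.0418392015013067]) @ [[-0.53, 0.85], [0.85, 0.53]]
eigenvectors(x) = [[0.97, 0.97],[-0.24, 0.26]]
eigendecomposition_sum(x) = [[2.52, -9.39], [-0.63, 2.36]] + [[1.31, 5.23], [0.35, 1.4]]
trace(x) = 7.59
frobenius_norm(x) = 6.80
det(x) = 13.24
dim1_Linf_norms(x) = [4.16, 3.76]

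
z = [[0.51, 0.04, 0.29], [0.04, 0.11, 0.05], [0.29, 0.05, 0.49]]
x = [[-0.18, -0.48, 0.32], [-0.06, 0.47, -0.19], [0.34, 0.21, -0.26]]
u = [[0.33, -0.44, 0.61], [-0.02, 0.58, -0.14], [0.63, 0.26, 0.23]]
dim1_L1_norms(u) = [1.38, 0.74, 1.12]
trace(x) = 0.03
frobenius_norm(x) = 0.92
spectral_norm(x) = 0.86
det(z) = 0.02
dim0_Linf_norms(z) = [0.51, 0.11, 0.49]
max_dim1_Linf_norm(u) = 0.63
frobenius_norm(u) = 1.24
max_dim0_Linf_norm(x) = 0.48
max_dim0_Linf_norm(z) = 0.51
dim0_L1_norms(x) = [0.58, 1.16, 0.77]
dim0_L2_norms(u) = [0.71, 0.77, 0.67]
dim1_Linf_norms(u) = [0.61, 0.58, 0.63]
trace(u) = 1.14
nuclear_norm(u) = 1.91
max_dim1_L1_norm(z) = 0.84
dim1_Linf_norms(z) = [0.51, 0.11, 0.49]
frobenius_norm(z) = 0.83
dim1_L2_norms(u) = [0.82, 0.6, 0.72]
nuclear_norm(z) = 1.11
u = x + z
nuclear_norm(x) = 1.20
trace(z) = 1.11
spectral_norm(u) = 0.97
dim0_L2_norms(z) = [0.59, 0.13, 0.57]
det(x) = -0.00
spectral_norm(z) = 0.80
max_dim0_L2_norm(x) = 0.7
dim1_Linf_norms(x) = [0.48, 0.47, 0.34]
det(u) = -0.13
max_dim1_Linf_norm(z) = 0.51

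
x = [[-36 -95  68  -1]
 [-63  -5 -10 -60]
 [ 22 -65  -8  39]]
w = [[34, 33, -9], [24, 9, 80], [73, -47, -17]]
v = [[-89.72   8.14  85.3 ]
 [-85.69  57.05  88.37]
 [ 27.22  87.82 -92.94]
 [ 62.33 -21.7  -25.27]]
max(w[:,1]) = 33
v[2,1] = 87.82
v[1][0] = -85.69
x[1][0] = -63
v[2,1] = 87.82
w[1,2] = 80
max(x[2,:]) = 39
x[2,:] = [22, -65, -8, 39]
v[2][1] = 87.82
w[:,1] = [33, 9, -47]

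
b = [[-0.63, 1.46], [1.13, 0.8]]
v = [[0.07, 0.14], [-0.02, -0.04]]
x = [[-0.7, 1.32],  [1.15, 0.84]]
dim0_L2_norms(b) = [1.29, 1.66]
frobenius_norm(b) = 2.11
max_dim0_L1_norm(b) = 2.26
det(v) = 0.00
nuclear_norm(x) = 2.91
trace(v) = 0.03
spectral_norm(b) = 1.66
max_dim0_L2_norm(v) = 0.15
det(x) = -2.11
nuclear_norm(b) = 2.96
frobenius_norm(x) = 2.06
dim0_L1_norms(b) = [1.76, 2.26]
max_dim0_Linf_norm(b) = 1.46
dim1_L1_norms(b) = [2.09, 1.93]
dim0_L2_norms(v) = [0.07, 0.15]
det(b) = -2.15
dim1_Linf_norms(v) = [0.14, 0.04]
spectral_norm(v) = 0.16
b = x + v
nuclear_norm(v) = 0.16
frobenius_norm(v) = 0.16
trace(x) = 0.14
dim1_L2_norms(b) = [1.59, 1.38]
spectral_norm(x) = 1.57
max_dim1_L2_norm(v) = 0.16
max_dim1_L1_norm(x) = 2.02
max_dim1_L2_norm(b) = 1.59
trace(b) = 0.17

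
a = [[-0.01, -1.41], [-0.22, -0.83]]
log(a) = [[-1.02+0.64j, (1.44+3.2j)], [0.22+0.50j, -0.18+2.50j]]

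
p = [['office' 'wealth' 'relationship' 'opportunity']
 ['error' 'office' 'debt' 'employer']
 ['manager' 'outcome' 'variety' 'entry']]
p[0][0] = 'office'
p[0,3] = 'opportunity'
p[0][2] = 'relationship'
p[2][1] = 'outcome'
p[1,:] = ['error', 'office', 'debt', 'employer']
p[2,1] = 'outcome'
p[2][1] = 'outcome'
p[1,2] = 'debt'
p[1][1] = 'office'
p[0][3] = 'opportunity'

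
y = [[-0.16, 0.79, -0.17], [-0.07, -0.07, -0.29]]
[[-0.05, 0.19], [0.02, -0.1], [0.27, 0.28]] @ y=[[-0.01, -0.05, -0.05], [0.00, 0.02, 0.03], [-0.06, 0.19, -0.13]]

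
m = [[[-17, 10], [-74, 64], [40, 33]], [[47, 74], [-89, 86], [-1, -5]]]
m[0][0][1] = 10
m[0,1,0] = -74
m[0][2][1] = 33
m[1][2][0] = -1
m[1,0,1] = 74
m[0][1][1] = 64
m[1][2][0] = -1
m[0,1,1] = 64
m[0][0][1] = 10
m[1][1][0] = -89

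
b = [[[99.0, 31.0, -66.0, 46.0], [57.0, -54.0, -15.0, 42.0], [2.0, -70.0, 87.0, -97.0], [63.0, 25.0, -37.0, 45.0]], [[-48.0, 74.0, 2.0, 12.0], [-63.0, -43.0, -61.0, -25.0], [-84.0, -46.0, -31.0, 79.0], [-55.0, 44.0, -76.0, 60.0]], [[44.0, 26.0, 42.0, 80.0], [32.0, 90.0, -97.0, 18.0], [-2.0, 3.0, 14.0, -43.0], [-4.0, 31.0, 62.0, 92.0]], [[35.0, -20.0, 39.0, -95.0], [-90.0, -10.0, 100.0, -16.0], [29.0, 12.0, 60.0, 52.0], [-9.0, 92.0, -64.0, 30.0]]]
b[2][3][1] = 31.0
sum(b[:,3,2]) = -115.0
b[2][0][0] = 44.0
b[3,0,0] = 35.0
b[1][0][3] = 12.0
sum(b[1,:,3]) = 126.0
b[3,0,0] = 35.0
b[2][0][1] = 26.0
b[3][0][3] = -95.0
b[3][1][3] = -16.0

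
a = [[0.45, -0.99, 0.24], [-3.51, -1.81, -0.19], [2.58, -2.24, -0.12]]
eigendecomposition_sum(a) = [[1.20,-0.41,0.17], [-1.24,0.42,-0.18], [2.75,-0.94,0.39]] + [[-0.63, -0.58, 0.02], [-2.44, -2.23, 0.06], [-1.41, -1.29, 0.03]] + [[-0.12, 0.0, 0.05],[0.16, -0.00, -0.07],[1.24, -0.01, -0.55]]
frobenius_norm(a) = 5.34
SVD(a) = [[-0.1, -0.32, -0.94], [0.81, -0.58, 0.11], [-0.58, -0.75, 0.32]] @ diag([4.380896432753317, 3.0474476436673705, 0.28584839442519355]) @ [[-1.0, -0.01, -0.02], [-0.01, 1.00, 0.04], [0.02, 0.04, -1.00]]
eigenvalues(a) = [2.02, -2.83, -0.67]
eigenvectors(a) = [[0.37,-0.22,-0.1], [-0.38,-0.84,0.13], [0.85,-0.49,0.99]]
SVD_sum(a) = [[0.44, 0.01, 0.01],[-3.54, -0.05, -0.09],[2.54, 0.04, 0.06]] + [[0.01, -0.99, -0.04], [0.03, -1.76, -0.07], [0.03, -2.28, -0.09]] + [[-0.01, -0.01, 0.27], [0.00, 0.0, -0.03], [0.00, 0.00, -0.09]]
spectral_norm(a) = 4.38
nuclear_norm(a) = 7.71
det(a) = 3.82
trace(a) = -1.48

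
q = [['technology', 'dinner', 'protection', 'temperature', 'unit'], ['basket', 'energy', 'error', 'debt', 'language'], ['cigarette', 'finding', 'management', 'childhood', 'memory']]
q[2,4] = 'memory'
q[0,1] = 'dinner'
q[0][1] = 'dinner'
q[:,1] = ['dinner', 'energy', 'finding']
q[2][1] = 'finding'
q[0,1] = 'dinner'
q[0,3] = 'temperature'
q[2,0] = 'cigarette'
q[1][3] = 'debt'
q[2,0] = 'cigarette'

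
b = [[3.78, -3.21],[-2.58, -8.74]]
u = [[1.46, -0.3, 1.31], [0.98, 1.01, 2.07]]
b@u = [[2.37, -4.38, -1.69], [-12.33, -8.05, -21.47]]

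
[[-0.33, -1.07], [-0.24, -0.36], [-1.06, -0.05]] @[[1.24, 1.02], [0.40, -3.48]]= [[-0.84,  3.39], [-0.44,  1.01], [-1.33,  -0.91]]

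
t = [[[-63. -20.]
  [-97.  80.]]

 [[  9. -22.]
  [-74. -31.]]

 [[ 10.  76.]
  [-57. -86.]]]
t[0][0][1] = -20.0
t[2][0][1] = 76.0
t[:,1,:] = [[-97.0, 80.0], [-74.0, -31.0], [-57.0, -86.0]]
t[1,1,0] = -74.0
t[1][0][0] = 9.0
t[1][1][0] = -74.0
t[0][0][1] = -20.0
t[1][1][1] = -31.0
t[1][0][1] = -22.0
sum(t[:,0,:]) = -10.0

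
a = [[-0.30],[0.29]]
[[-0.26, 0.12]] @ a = [[0.11]]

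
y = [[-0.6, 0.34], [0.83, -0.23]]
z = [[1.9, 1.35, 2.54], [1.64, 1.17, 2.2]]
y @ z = [[-0.58, -0.41, -0.78], [1.20, 0.85, 1.6]]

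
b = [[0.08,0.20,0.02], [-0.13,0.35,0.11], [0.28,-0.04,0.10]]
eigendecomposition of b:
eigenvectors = [[0.06-0.42j, (0.06+0.42j), (0.55+0j)], [0.39+0.00j, 0.39-0.00j, 0.64+0.00j], [-0.82+0.00j, (-0.82-0j), (0.55+0j)]]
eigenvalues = [(0.1+0.14j), (0.1-0.14j), (0.33+0j)]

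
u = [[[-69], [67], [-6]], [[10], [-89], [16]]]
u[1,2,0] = 16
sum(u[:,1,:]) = -22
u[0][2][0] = -6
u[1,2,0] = 16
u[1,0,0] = 10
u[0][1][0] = 67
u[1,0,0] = 10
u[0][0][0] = -69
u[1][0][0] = 10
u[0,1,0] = 67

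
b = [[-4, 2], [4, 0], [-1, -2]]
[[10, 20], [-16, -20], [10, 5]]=b @ [[-4, -5], [-3, 0]]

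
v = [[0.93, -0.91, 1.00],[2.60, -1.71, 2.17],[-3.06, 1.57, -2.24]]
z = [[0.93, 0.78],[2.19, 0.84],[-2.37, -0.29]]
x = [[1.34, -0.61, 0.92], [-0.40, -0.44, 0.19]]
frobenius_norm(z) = 3.56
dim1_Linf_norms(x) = [1.34, 0.44]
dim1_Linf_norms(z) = [0.93, 2.19, 2.37]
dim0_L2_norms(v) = [4.12, 2.49, 3.28]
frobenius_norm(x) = 1.84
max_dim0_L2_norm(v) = 4.12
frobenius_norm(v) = 5.83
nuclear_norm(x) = 2.36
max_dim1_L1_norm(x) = 2.87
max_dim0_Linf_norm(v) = 3.06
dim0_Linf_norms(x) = [1.34, 0.61, 0.92]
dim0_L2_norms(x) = [1.4, 0.75, 0.94]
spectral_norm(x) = 1.74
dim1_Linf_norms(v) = [1.0, 2.6, 3.06]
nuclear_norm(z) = 4.15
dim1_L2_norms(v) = [1.64, 3.79, 4.1]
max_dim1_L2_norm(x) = 1.74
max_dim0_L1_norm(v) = 6.59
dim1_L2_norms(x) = [1.74, 0.62]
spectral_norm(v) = 5.81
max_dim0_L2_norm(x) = 1.4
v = z @ x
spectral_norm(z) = 3.50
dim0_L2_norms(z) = [3.36, 1.18]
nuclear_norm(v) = 6.24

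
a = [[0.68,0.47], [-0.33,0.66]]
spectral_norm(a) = 0.85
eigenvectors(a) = [[0.77+0.00j, 0.77-0.00j], [(-0.02+0.64j), -0.02-0.64j]]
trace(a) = 1.34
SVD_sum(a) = [[0.43, 0.64],[0.2, 0.31]] + [[0.25,-0.17], [-0.53,0.35]]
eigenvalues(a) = [(0.67+0.39j), (0.67-0.39j)]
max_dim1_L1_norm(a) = 1.15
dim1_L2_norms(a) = [0.83, 0.74]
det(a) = 0.60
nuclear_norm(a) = 1.56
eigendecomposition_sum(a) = [[0.34+0.19j, 0.24-0.40j], [(-0.16+0.28j), (0.33+0.21j)]] + [[(0.34-0.19j), 0.24+0.40j], [(-0.16-0.28j), (0.33-0.21j)]]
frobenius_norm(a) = 1.11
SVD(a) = [[0.9, 0.43],[0.43, -0.9]] @ diag([0.8510311251146311, 0.7096097688773214]) @ [[0.55, 0.83], [0.83, -0.55]]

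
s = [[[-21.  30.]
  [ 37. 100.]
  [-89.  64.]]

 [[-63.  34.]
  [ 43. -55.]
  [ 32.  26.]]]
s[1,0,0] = -63.0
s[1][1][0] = 43.0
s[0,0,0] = -21.0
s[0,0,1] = 30.0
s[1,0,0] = -63.0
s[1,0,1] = 34.0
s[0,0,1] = 30.0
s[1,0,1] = 34.0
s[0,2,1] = 64.0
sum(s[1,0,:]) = -29.0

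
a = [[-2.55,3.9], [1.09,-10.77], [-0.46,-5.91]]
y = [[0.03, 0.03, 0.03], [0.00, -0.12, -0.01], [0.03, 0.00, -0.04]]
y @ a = [[-0.06, -0.38], [-0.13, 1.35], [-0.06, 0.35]]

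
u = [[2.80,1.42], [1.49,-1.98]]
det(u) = -7.660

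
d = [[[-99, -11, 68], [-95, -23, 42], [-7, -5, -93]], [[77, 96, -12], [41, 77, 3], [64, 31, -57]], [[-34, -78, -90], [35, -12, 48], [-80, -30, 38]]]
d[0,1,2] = 42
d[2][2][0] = -80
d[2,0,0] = -34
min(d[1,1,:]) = 3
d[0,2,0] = -7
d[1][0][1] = 96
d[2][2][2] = 38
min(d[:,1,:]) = -95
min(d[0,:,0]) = -99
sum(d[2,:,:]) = -203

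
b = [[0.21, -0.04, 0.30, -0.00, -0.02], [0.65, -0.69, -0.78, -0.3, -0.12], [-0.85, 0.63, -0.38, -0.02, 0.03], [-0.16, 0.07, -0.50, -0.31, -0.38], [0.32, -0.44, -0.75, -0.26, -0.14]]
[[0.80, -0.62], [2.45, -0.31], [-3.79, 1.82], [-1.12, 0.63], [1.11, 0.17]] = b @ [[2.90,  -0.72], [-1.82,  1.08], [0.36,  -1.41], [1.50,  0.57], [-0.31,  0.24]]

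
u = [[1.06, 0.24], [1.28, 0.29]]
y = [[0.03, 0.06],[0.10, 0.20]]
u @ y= [[0.06, 0.11], [0.07, 0.13]]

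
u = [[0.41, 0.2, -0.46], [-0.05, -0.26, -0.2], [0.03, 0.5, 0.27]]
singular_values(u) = [0.67, 0.64, 0.05]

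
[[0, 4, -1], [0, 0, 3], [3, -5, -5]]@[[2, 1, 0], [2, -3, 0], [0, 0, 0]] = [[8, -12, 0], [0, 0, 0], [-4, 18, 0]]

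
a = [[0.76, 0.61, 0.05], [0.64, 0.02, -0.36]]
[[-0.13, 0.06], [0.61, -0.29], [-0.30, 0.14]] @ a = [[-0.06, -0.08, -0.03], [0.28, 0.37, 0.13], [-0.14, -0.18, -0.07]]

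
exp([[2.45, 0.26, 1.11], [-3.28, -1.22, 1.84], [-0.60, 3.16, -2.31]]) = [[4.19, 2.61, 2.40], [-8.92, -1.49, -2.26], [-6.93, -0.47, -1.25]]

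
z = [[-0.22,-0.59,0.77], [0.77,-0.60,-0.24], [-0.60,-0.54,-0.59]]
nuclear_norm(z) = 3.00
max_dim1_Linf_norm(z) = 0.77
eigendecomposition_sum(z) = [[-0.10+0.48j, (-0.35-0.02j), 0.33+0.12j],[(0.33+0.12j), (-0.05+0.25j), 0.13-0.22j],[(-0.35-0.02j), (-0.03-0.25j), (-0.05+0.25j)]] + [[(-0.1-0.48j), (-0.35+0.02j), 0.33-0.12j], [0.33-0.12j, -0.05-0.25j, (0.13+0.22j)], [-0.35+0.02j, (-0.03+0.25j), -0.05-0.25j]] + [[-0.02+0.00j,  (0.11-0j),  (0.11-0j)],[0.11-0.00j,  -0.50+0.00j,  -0.49+0.00j],[(0.11-0j),  -0.49+0.00j,  (-0.49+0j)]]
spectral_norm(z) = 1.01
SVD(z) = [[-0.06, 0.31, -0.95], [0.95, 0.31, 0.04], [0.3, -0.90, -0.32]] @ diag([1.005815505901334, 0.9998827421138854, 0.9940672362125509]) @ [[0.56, -0.7, -0.45], [0.71, 0.12, 0.7], [0.43, 0.71, -0.56]]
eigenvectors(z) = [[-0.70+0.00j,-0.70-0.00j,-0.15+0.00j], [(-0.08+0.5j),(-0.08-0.5j),0.70+0.00j], [(-0.08-0.5j),(-0.08+0.5j),(0.69+0j)]]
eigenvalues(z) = [(-0.2+0.98j), (-0.2-0.98j), (-1+0j)]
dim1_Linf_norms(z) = [0.77, 0.77, 0.6]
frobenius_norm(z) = 1.73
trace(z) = -1.41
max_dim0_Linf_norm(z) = 0.77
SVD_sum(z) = [[-0.03, 0.04, 0.03], [0.53, -0.67, -0.43], [0.17, -0.21, -0.14]] + [[0.22, 0.04, 0.22], [0.22, 0.04, 0.21], [-0.63, -0.10, -0.63]] + [[-0.41, -0.67, 0.52], [0.02, 0.03, -0.02], [-0.14, -0.22, 0.18]]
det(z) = -1.00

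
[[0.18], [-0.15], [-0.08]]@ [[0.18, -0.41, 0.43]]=[[0.03, -0.07, 0.08], [-0.03, 0.06, -0.06], [-0.01, 0.03, -0.03]]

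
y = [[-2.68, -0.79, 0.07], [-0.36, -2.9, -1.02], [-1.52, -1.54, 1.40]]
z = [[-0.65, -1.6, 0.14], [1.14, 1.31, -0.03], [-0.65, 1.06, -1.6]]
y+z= [[-3.33,-2.39,0.21], [0.78,-1.59,-1.05], [-2.17,-0.48,-0.2]]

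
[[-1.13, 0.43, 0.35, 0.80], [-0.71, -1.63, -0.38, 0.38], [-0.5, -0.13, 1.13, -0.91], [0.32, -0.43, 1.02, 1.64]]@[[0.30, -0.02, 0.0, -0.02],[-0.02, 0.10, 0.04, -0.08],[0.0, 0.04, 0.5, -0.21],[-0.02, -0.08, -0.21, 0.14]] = [[-0.36, 0.02, 0.02, 0.03],[-0.19, -0.19, -0.34, 0.28],[-0.13, 0.12, 0.75, -0.34],[0.07, -0.14, 0.15, 0.04]]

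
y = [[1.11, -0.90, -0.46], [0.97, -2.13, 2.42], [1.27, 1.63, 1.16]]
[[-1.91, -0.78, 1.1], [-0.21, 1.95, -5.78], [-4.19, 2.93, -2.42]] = y @ [[-2.34,0.34,0.1],[-0.83,0.65,0.10],[0.12,1.24,-2.34]]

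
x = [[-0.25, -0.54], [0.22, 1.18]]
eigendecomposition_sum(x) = [[-0.17, -0.07], [0.03, 0.01]] + [[-0.08, -0.47],[0.19, 1.17]]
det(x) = -0.18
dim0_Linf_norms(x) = [0.25, 1.18]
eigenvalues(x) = [-0.16, 1.09]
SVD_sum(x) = [[-0.13, -0.57], [0.28, 1.17]] + [[-0.12, 0.03], [-0.06, 0.01]]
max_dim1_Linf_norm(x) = 1.18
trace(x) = 0.93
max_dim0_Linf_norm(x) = 1.18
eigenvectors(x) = [[-0.99, 0.37], [0.16, -0.93]]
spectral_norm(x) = 1.33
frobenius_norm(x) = 1.34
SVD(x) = [[-0.44, 0.90], [0.9, 0.44]] @ diag([1.3332040316067226, 0.13216281666029087]) @ [[0.23, 0.97],[-0.97, 0.23]]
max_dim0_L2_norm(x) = 1.3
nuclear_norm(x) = 1.47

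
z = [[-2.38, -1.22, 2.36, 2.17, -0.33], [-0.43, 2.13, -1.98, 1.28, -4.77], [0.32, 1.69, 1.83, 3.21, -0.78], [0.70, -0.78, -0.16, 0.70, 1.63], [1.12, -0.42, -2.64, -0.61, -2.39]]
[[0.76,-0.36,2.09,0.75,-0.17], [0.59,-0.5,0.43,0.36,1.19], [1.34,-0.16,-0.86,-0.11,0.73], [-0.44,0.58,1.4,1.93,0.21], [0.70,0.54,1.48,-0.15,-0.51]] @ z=[[-0.65,1.32,6.66,8.53,1.46], [0.53,-1.84,-0.03,1.55,-0.40], [-2.66,-3.65,-0.0,-0.58,-0.93], [2.83,2.54,-0.49,5.5,-1.07], [-2.10,3.13,4.66,7.17,-2.99]]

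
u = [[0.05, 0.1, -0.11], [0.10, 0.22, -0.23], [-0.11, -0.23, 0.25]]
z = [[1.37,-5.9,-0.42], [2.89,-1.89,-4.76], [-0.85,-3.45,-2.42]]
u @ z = [[0.45,-0.1,-0.23], [0.97,-0.21,-0.53], [-1.03,0.22,0.54]]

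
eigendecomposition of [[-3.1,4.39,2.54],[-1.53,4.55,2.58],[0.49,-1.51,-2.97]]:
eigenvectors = [[-0.53, -0.96, -0.82], [-0.83, -0.13, -0.34], [0.17, -0.24, 0.47]]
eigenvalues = [3.07, -1.85, -2.74]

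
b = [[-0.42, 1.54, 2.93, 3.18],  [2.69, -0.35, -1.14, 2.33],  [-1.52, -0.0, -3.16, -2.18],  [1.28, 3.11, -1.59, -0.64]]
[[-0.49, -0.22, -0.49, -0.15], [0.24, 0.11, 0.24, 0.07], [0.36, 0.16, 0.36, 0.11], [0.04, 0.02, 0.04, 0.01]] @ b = [[0.17, -1.14, 0.6, -0.91], [-0.08, 0.55, -0.29, 0.45], [-0.13, 0.84, -0.44, 0.66], [-0.01, 0.09, -0.05, 0.08]]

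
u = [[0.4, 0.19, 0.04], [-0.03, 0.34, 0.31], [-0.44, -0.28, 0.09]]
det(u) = 0.028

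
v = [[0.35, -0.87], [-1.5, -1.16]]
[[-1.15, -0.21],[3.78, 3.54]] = v @ [[-2.70, -1.94], [0.23, -0.54]]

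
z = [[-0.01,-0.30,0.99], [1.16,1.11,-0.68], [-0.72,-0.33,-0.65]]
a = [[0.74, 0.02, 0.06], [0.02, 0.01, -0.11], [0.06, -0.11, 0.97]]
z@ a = [[0.05, -0.11, 0.99], [0.84, 0.11, -0.71], [-0.58, 0.05, -0.64]]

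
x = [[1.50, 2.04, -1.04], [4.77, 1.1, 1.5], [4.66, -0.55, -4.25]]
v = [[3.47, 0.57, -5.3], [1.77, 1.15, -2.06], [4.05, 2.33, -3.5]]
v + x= [[4.97, 2.61, -6.34], [6.54, 2.25, -0.56], [8.71, 1.78, -7.75]]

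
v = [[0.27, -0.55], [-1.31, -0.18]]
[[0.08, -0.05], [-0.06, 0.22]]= v@[[0.06, -0.17], [-0.11, 0.01]]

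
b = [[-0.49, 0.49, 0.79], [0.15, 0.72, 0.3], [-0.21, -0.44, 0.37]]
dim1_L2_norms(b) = [1.05, 0.79, 0.61]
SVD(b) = [[-0.84, 0.34, -0.41], [-0.53, -0.57, 0.63], [-0.02, 0.75, 0.66]] @ diag([1.198378273598637, 0.7973781015223559, 0.1946218810395045]) @ [[0.28, -0.66, -0.7], [-0.51, -0.72, 0.47], [0.81, -0.23, 0.54]]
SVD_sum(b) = [[-0.29, 0.67, 0.71], [-0.18, 0.42, 0.45], [-0.01, 0.02, 0.02]] + [[-0.14,-0.19,0.13], [0.23,0.33,-0.21], [-0.31,-0.43,0.28]] + [[-0.07, 0.02, -0.04], [0.10, -0.03, 0.07], [0.1, -0.03, 0.07]]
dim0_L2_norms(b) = [0.55, 0.98, 0.92]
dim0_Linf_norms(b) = [0.49, 0.72, 0.79]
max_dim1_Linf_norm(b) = 0.79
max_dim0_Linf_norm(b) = 0.79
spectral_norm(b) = 1.20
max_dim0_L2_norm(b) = 0.98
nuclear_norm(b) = 2.19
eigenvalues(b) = [(-0.44+0j), (0.52+0.38j), (0.52-0.38j)]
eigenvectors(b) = [[(0.97+0j), (0.25-0.32j), (0.25+0.32j)], [(-0.17+0j), (-0.36-0.46j), (-0.36+0.46j)], [0.16+0.00j, (0.7+0j), (0.7-0j)]]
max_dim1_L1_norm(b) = 1.77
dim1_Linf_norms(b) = [0.79, 0.72, 0.44]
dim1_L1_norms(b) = [1.77, 1.17, 1.02]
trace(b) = 0.60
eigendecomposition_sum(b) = [[-0.44+0.00j, 0.31+0.00j, (0.32-0j)],[(0.08-0j), (-0.05-0j), (-0.05+0j)],[(-0.07+0j), 0.05+0.00j, (0.05-0j)]] + [[(-0.02+0.03j),  0.09+0.25j,  0.24+0.07j],[0.04+0.04j,  0.39-0.04j,  0.18-0.31j],[(-0.07+0j),  (-0.25+0.4j),  0.16+0.40j]] + [[(-0.02-0.03j), 0.09-0.25j, 0.24-0.07j], [(0.04-0.04j), (0.39+0.04j), 0.18+0.31j], [(-0.07-0j), (-0.25-0.4j), 0.16-0.40j]]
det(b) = -0.19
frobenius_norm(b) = 1.45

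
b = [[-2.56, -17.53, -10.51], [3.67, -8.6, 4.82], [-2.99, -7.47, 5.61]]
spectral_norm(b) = 21.78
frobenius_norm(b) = 25.12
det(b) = 1203.28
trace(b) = -5.55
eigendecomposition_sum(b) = [[-2.32+3.88j,(-9.15-7.17j),(-1.93+4.49j)], [1.89+1.44j,-4.28+4.36j,(2.23+1.27j)], [(-0.51+1.38j),(-3.37-1.74j),-0.35+1.56j]] + [[(-2.32-3.88j), -9.15+7.17j, (-1.93-4.49j)], [1.89-1.44j, -4.28-4.36j, (2.23-1.27j)], [(-0.51-1.38j), -3.37+1.74j, (-0.35-1.56j)]] + [[(2.08+0j), 0.77-0.00j, (-6.64+0j)], [-0.11-0.00j, -0.04+0.00j, 0.35-0.00j], [(-1.98-0j), (-0.73+0j), 6.30-0.00j]]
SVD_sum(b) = [[-1.92, -18.98, -6.36],[-0.59, -5.89, -1.98],[-0.53, -5.25, -1.76]] + [[-0.61, 1.45, -4.15], [1.07, -2.56, 7.31], [1.0, -2.38, 6.81]] + [[-0.04, 0.0, 0.01], [3.20, -0.15, -0.52], [-3.46, 0.16, 0.56]]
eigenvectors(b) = [[-0.85+0.00j, -0.85-0.00j, (-0.72+0j)],[-0.05+0.44j, (-0.05-0.44j), (0.04+0j)],[(-0.27+0.05j), -0.27-0.05j, (0.69+0j)]]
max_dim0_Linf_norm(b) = 17.53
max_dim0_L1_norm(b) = 33.6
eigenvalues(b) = [(-6.95+9.8j), (-6.95-9.8j), (8.34+0j)]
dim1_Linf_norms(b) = [17.53, 8.6, 7.47]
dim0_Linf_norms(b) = [3.67, 17.53, 10.51]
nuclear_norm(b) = 38.13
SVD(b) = [[0.92,0.38,-0.01],  [0.29,-0.68,0.68],  [0.26,-0.63,-0.73]] @ diag([21.782537693685647, 11.572585001054236, 4.773397952877914]) @ [[-0.1, -0.94, -0.32], [-0.14, 0.33, -0.94], [0.99, -0.05, -0.16]]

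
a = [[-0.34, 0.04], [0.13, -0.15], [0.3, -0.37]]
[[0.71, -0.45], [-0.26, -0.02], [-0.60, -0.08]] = a @ [[-2.09, 1.50], [-0.06, 1.43]]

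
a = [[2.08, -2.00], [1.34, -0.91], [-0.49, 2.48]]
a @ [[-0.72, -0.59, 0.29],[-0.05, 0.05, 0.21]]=[[-1.4,-1.33,0.18], [-0.92,-0.84,0.20], [0.23,0.41,0.38]]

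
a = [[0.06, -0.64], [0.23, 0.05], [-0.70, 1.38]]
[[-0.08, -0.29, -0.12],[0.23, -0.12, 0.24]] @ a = [[0.01, -0.13], [-0.18, 0.18]]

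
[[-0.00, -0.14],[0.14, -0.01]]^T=[[-0.00, 0.14], [-0.14, -0.01]]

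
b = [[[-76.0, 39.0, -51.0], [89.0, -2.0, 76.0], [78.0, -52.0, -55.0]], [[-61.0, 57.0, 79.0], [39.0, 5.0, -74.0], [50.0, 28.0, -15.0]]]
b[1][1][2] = -74.0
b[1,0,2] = 79.0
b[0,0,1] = 39.0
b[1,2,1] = 28.0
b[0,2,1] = -52.0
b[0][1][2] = 76.0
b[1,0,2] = 79.0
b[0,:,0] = [-76.0, 89.0, 78.0]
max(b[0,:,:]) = 89.0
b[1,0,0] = -61.0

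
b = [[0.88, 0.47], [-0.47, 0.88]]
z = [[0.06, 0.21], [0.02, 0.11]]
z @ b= [[-0.05, 0.21], [-0.03, 0.11]]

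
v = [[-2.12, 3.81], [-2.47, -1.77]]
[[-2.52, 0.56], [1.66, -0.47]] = v@[[-0.14,  0.06], [-0.74,  0.18]]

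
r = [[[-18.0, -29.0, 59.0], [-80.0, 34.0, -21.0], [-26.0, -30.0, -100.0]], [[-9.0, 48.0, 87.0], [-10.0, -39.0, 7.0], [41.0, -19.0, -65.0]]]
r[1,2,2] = -65.0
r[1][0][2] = 87.0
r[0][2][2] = -100.0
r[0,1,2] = -21.0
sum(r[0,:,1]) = -25.0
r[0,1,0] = -80.0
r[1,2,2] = -65.0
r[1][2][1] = -19.0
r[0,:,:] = [[-18.0, -29.0, 59.0], [-80.0, 34.0, -21.0], [-26.0, -30.0, -100.0]]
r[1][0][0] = -9.0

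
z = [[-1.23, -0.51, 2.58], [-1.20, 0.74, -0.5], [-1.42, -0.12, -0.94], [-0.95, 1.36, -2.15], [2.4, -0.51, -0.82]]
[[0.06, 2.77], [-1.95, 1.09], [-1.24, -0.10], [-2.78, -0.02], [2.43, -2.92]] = z @ [[0.84, -0.66], [-1.14, 1.06], [0.20, 0.97]]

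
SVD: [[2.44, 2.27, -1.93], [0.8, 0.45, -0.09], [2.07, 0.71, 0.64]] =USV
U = [[-0.89, 0.44, 0.12], [-0.21, -0.16, -0.97], [-0.41, -0.88, 0.23]]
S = [4.25, 1.68, 0.0]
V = [[-0.75, -0.57, 0.35],[-0.52, 0.18, -0.83],[-0.41, 0.81, 0.43]]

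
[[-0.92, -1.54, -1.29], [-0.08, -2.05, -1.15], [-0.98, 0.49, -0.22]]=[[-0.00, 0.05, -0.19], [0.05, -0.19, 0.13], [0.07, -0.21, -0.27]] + [[-0.92, -1.59, -1.1], [-0.13, -1.86, -1.28], [-1.05, 0.70, 0.05]]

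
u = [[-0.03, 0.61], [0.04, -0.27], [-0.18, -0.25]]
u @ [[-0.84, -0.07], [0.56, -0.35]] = [[0.37, -0.21], [-0.18, 0.09], [0.01, 0.10]]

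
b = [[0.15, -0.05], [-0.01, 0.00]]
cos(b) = [[0.99,0.00], [0.00,1.0]]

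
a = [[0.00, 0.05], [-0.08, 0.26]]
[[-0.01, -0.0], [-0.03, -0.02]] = a@[[-0.04, -0.02],[-0.11, -0.07]]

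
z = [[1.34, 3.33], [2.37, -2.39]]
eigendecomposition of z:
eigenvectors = [[0.91, -0.54], [0.41, 0.84]]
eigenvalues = [2.85, -3.9]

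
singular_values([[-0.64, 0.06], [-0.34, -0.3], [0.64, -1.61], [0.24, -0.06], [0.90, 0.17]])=[1.79, 1.15]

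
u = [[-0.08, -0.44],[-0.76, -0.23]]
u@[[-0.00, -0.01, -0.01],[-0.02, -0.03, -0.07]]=[[0.01, 0.01, 0.03], [0.00, 0.01, 0.02]]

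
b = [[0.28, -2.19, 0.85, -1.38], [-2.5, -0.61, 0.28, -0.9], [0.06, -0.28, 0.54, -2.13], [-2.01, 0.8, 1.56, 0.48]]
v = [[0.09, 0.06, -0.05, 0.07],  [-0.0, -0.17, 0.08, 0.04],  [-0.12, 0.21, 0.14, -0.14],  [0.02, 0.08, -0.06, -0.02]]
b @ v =[[-0.10, 0.46, 0.01, -0.16], [-0.28, -0.06, 0.17, -0.22], [-0.10, -0.01, 0.18, -0.04], [-0.36, 0.11, 0.35, -0.34]]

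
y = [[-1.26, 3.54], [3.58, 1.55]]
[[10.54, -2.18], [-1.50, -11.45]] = y@ [[-1.48, -2.54], [2.45, -1.52]]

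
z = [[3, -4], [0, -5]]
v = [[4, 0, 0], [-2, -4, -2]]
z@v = [[20, 16, 8], [10, 20, 10]]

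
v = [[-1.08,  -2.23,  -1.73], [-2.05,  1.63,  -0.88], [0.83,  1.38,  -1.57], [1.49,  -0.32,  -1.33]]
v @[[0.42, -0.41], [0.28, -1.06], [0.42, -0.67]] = [[-1.8, 3.97], [-0.77, -0.30], [0.08, -0.75], [-0.02, 0.62]]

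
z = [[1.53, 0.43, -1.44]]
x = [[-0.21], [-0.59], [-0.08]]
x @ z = [[-0.32, -0.09, 0.3], [-0.9, -0.25, 0.85], [-0.12, -0.03, 0.12]]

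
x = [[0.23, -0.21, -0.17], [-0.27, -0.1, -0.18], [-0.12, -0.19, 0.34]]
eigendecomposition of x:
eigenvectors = [[0.43, 0.84, -0.72],[0.84, -0.54, 0.14],[0.33, 0.07, 0.68]]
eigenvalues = [-0.31, 0.35, 0.43]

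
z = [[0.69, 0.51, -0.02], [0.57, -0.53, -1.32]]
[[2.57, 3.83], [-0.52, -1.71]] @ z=[[3.96,-0.72,-5.11],[-1.33,0.64,2.27]]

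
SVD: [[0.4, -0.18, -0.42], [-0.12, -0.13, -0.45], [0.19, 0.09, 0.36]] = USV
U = [[-0.68, 0.73, -0.13], [-0.59, -0.42, 0.69], [0.45, 0.54, 0.71]]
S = [0.76, 0.45, 0.0]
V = [[-0.15,0.31,0.94], [0.98,-0.06,0.18], [-0.11,-0.95,0.30]]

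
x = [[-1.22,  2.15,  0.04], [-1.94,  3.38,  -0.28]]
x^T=[[-1.22, -1.94], [2.15, 3.38], [0.04, -0.28]]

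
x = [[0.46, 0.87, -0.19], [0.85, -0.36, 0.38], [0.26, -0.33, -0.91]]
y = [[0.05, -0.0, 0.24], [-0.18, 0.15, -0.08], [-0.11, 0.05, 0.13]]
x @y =[[-0.11, 0.12, 0.02],[0.07, -0.03, 0.28],[0.17, -0.1, -0.03]]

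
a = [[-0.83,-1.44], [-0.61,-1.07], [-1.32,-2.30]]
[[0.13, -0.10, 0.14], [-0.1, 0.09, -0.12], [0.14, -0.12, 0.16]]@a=[[-0.23, -0.4], [0.19, 0.32], [-0.25, -0.44]]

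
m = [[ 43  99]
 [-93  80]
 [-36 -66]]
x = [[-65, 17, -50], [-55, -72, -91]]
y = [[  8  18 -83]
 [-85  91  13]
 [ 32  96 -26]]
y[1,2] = 13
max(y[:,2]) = 13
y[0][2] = -83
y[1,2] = 13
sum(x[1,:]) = -218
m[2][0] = -36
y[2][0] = 32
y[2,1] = 96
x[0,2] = -50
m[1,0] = -93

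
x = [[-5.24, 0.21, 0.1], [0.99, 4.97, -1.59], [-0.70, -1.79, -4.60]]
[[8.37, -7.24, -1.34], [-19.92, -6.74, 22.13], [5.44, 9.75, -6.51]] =x @ [[-1.73, 1.27, 0.42], [-3.52, -2.09, 4.27], [0.45, -1.5, -0.31]]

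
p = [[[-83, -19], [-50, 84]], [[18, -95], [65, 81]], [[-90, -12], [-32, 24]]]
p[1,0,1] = -95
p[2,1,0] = -32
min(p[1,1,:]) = 65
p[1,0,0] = 18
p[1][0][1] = -95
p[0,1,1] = 84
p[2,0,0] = -90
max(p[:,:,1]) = 84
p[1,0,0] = 18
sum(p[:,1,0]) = -17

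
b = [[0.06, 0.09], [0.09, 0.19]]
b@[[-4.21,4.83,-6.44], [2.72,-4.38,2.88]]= [[-0.01,-0.10,-0.13], [0.14,-0.40,-0.03]]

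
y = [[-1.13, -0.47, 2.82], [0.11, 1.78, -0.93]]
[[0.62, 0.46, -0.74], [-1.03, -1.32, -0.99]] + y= [[-0.51,-0.01,2.08], [-0.92,0.46,-1.92]]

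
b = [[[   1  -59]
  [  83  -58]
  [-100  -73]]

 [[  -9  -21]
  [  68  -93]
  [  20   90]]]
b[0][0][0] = 1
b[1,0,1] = -21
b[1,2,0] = 20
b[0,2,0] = -100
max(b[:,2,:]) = 90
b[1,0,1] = -21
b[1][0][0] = -9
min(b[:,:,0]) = -100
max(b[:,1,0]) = 83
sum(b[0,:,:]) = -206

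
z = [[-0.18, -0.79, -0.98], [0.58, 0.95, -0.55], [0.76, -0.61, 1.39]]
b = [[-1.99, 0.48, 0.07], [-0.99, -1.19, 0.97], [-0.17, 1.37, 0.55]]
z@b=[[1.31, -0.49, -1.32], [-2.00, -1.61, 0.66], [-1.14, 3.00, 0.23]]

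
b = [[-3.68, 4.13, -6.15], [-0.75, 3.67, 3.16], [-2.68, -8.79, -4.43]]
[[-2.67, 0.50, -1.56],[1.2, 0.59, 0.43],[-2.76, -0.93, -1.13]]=b@[[0.22, -0.08, 0.14], [0.07, 0.11, -0.00], [0.35, 0.04, 0.17]]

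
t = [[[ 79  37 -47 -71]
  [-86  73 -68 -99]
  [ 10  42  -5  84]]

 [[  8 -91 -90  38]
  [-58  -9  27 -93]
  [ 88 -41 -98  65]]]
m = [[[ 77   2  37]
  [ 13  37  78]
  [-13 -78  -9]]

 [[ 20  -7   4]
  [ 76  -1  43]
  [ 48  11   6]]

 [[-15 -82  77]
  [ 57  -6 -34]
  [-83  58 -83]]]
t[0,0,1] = 37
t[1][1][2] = 27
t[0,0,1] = 37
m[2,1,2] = -34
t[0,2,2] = -5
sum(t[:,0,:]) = -137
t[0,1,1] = 73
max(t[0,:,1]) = 73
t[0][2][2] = -5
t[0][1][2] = -68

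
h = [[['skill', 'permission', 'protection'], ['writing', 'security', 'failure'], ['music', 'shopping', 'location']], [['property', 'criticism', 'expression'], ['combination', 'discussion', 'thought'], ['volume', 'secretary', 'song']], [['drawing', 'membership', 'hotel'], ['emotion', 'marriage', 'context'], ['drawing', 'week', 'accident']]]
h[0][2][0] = 'music'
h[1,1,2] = 'thought'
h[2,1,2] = 'context'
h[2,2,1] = 'week'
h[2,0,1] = 'membership'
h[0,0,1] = 'permission'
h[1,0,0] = 'property'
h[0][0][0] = 'skill'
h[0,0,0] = 'skill'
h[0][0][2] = 'protection'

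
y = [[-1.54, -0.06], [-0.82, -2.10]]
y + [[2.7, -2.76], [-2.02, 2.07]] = [[1.16, -2.82], [-2.84, -0.03]]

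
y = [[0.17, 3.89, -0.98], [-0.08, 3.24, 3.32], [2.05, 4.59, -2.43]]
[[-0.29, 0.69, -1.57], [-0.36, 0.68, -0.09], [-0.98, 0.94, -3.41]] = y @ [[-0.38, 0.09, -0.66], [-0.07, 0.18, -0.31], [-0.05, 0.03, 0.26]]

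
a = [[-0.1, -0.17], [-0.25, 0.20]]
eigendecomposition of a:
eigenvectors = [[-0.85, 0.39], [-0.53, -0.92]]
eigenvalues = [-0.2, 0.3]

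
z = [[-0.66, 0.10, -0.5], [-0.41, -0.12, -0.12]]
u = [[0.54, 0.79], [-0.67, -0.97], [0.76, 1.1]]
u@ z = [[-0.68, -0.04, -0.36], [0.84, 0.05, 0.45], [-0.95, -0.06, -0.51]]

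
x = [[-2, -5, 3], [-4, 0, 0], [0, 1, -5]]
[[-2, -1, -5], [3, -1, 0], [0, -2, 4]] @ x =[[8, 5, 19], [-2, -15, 9], [8, 4, -20]]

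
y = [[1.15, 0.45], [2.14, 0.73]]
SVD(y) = [[-0.48, -0.88], [-0.88, 0.48]] @ diag([2.5758884512243254, 0.047944622734458923]) @ [[-0.94, -0.33],[0.33, -0.94]]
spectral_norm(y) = 2.58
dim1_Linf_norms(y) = [1.15, 2.14]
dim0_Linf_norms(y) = [2.14, 0.73]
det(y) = -0.12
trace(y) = 1.88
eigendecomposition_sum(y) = [[1.18, 0.44], [2.07, 0.77]] + [[-0.03,0.01], [0.07,-0.04]]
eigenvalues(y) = [1.94, -0.06]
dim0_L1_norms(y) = [3.29, 1.18]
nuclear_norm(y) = 2.62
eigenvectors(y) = [[0.49, -0.35], [0.87, 0.94]]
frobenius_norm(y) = 2.58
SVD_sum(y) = [[1.16, 0.41], [2.13, 0.75]] + [[-0.01,0.04], [0.01,-0.02]]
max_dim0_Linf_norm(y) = 2.14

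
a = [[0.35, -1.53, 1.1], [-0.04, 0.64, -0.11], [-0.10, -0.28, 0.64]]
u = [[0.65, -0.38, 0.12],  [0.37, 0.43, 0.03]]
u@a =[[0.23, -1.27, 0.83],[0.11, -0.30, 0.38]]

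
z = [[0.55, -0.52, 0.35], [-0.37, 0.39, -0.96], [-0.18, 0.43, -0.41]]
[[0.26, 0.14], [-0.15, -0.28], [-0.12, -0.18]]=z@[[0.34, -0.13], [-0.17, -0.24], [-0.04, 0.24]]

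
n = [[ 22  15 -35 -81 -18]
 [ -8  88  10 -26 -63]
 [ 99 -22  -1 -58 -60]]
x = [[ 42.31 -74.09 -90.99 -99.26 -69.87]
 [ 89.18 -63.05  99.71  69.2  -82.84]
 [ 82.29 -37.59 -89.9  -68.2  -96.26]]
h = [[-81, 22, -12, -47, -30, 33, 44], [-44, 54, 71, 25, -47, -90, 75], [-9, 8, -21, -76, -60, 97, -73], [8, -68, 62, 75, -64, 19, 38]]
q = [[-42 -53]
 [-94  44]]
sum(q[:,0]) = -136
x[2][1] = -37.59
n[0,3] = -81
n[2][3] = -58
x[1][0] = 89.18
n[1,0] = -8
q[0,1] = -53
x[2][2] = -89.9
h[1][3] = 25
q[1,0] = -94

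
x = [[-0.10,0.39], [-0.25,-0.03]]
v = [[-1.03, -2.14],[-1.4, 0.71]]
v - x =[[-0.93, -2.53], [-1.15, 0.74]]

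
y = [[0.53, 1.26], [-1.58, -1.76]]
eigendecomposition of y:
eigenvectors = [[(-0.54-0.39j), -0.54+0.39j],[(0.75+0j), 0.75-0.00j]]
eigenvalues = [(-0.62+0.82j), (-0.62-0.82j)]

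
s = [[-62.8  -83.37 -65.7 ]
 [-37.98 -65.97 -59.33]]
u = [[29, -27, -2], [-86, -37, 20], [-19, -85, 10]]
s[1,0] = -37.98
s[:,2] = [-65.7, -59.33]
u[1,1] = -37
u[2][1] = -85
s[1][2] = -59.33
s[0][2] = -65.7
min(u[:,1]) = -85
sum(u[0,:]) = 0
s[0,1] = -83.37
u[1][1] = -37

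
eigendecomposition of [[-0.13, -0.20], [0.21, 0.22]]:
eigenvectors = [[(0.6-0.36j), 0.60+0.36j], [(-0.72+0j), -0.72-0.00j]]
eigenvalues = [(0.04+0.11j), (0.04-0.11j)]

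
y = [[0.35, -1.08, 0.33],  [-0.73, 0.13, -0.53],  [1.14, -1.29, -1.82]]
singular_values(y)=[2.56, 1.24, 0.64]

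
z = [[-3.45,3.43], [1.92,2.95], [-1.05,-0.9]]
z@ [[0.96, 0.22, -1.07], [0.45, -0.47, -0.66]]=[[-1.77, -2.37, 1.43],[3.17, -0.96, -4.00],[-1.41, 0.19, 1.72]]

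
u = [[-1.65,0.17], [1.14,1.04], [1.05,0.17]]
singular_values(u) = [2.32, 0.93]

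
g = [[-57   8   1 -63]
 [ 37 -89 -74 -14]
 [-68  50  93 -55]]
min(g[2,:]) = -68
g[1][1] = -89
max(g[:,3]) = -14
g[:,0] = [-57, 37, -68]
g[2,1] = 50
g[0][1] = 8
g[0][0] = -57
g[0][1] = 8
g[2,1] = 50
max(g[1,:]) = 37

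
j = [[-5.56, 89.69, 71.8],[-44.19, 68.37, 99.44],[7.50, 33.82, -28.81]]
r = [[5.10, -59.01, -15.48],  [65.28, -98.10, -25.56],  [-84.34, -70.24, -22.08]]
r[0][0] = 5.1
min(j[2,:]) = -28.81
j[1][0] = -44.19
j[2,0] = 7.5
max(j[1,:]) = 99.44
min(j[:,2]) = -28.81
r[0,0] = 5.1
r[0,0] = 5.1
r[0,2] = -15.48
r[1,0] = 65.28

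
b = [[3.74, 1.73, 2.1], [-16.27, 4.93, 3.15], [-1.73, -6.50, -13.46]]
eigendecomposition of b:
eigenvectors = [[(0.03-0.21j), (0.03+0.21j), -0.10+0.00j],[(0.91+0j), (0.91-0j), -0.28+0.00j],[-0.33+0.10j, -0.33-0.10j, 0.95+0.00j]]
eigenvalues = [(3.27+4.18j), (3.27-4.18j), (-11.34+0j)]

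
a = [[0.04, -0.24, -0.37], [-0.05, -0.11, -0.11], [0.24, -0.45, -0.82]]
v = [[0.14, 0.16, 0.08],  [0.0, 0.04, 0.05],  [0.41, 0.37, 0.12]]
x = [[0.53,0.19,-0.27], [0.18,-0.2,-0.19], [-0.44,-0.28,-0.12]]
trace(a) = -0.89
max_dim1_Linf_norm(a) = 0.82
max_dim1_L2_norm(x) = 0.62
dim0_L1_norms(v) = [0.55, 0.57, 0.25]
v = a @ x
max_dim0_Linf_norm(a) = 0.82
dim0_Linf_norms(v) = [0.41, 0.37, 0.12]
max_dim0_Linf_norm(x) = 0.53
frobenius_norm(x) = 0.89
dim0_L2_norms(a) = [0.25, 0.52, 0.91]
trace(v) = 0.30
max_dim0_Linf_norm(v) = 0.41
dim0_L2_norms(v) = [0.43, 0.41, 0.15]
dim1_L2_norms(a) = [0.44, 0.16, 0.97]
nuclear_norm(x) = 1.31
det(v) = 0.00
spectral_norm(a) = 1.07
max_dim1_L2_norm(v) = 0.57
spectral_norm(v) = 0.61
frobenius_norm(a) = 1.07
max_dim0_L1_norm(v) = 0.57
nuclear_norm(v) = 0.67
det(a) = -0.00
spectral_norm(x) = 0.78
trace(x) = 0.21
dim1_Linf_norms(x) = [0.53, 0.2, 0.44]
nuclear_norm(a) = 1.19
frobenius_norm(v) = 0.61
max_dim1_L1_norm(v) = 0.9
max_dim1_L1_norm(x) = 0.99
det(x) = 0.04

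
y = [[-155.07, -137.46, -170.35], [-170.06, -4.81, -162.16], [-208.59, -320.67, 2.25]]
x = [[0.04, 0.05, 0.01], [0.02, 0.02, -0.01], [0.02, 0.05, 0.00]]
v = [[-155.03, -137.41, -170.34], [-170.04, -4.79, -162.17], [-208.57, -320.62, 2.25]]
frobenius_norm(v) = 522.94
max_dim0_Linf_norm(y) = 320.67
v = x + y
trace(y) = -157.63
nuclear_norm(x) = 0.11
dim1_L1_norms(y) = [462.88, 337.03, 531.51]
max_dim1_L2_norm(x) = 0.06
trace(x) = 0.06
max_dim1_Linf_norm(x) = 0.05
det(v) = -5754308.59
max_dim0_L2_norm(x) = 0.07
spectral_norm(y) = 465.47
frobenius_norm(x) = 0.09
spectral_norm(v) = 465.39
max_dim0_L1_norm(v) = 533.64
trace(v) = -157.57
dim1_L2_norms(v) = [268.2, 235.02, 382.5]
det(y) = -5755685.92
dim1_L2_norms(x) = [0.06, 0.03, 0.05]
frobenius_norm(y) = 523.01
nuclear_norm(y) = 751.15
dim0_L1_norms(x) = [0.08, 0.12, 0.02]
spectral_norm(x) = 0.09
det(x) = 0.00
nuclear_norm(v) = 751.07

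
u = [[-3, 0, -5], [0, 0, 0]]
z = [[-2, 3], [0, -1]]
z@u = [[6, 0, 10], [0, 0, 0]]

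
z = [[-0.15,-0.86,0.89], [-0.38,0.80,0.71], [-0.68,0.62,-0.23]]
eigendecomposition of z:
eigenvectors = [[(0.23+0j), -0.80+0.00j, (-0.8-0j)], [-0.86+0.00j, -0.30+0.12j, (-0.3-0.12j)], [(-0.46+0j), (-0.04-0.51j), -0.04+0.51j]]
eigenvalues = [(1.28+0j), (-0.43+0.7j), (-0.43-0.7j)]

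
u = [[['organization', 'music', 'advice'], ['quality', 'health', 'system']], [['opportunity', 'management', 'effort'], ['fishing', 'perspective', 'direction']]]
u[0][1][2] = 'system'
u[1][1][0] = 'fishing'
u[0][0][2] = 'advice'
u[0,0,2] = 'advice'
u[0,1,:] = ['quality', 'health', 'system']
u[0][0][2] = 'advice'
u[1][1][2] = 'direction'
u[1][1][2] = 'direction'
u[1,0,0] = 'opportunity'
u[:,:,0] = [['organization', 'quality'], ['opportunity', 'fishing']]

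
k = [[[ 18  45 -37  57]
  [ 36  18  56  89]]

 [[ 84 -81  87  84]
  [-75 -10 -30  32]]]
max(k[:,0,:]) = 87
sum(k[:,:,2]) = 76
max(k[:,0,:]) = 87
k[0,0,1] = 45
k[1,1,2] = -30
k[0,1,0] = 36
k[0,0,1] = 45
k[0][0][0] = 18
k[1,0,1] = -81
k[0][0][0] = 18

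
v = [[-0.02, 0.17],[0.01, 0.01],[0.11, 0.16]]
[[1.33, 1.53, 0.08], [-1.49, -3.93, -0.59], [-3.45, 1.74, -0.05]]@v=[[-0.0, 0.25], [-0.07, -0.39], [0.08, -0.58]]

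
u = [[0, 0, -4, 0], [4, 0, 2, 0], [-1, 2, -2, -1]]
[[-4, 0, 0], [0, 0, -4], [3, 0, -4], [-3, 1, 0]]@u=[[0, 0, 16, 0], [4, -8, 8, 4], [4, -8, -4, 4], [4, 0, 14, 0]]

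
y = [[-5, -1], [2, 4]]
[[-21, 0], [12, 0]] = y @ [[4, 0], [1, 0]]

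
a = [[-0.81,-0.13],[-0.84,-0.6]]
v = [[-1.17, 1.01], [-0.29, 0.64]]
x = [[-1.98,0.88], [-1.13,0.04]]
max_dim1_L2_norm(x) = 2.17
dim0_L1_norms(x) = [3.11, 0.92]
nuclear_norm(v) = 1.95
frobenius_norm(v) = 1.70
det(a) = 0.38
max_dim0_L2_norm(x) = 2.28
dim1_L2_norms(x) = [2.17, 1.13]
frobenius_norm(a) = 1.32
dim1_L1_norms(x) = [2.86, 1.17]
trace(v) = -0.53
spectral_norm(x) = 2.41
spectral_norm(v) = 1.68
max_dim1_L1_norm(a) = 1.44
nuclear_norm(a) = 1.58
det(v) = -0.46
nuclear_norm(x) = 2.79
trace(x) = -1.94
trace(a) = -1.41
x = v + a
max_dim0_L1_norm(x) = 3.11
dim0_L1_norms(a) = [1.65, 0.73]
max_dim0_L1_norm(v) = 1.65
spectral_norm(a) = 1.29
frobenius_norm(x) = 2.44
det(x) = 0.92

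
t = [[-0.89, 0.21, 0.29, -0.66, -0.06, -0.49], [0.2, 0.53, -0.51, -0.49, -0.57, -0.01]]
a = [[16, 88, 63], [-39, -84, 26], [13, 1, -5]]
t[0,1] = 0.212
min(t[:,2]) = -0.507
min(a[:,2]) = -5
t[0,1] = 0.212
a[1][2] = 26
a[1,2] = 26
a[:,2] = [63, 26, -5]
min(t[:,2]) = -0.507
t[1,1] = 0.529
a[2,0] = 13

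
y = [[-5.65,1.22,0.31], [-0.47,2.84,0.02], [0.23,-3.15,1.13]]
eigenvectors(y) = [[-1.0, 0.03, 0.05], [-0.06, 0.46, 0.00], [0.01, -0.89, 1.0]]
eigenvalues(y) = [-5.58, 2.77, 1.14]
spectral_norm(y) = 6.07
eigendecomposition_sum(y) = [[-5.63, 0.91, 0.26], [-0.31, 0.05, 0.01], [0.05, -0.01, -0.0]] + [[-0.01, 0.21, 0.00], [-0.16, 2.79, 0.0], [0.3, -5.33, -0.01]] + [[-0.01, 0.1, 0.05], [-0.0, 0.0, 0.00], [-0.11, 2.19, 1.14]]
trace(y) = -1.68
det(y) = -17.58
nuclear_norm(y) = 10.76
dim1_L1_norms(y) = [7.18, 3.33, 4.51]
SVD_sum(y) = [[-4.96, 2.56, -0.02], [-1.53, 0.79, -0.0], [1.47, -0.76, 0.0]] + [[-0.69, -1.33, 0.36], [1.00, 1.93, -0.53], [-1.29, -2.49, 0.68]] + [[-0.00, -0.01, -0.04], [0.06, 0.12, 0.55], [0.05, 0.10, 0.45]]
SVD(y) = [[-0.92, 0.39, -0.05], [-0.28, -0.56, 0.78], [0.27, 0.73, 0.63]] @ diag([6.0677938998683505, 3.961479277465375, 0.7312722632049204]) @ [[0.89, -0.46, 0.00], [-0.45, -0.86, 0.24], [0.11, 0.21, 0.97]]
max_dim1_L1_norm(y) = 7.18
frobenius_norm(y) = 7.28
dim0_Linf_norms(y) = [5.65, 3.15, 1.13]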